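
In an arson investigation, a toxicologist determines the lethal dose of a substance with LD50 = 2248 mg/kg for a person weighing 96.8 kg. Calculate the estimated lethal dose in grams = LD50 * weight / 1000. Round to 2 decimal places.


Lethal dose calculation:
Lethal dose = LD50 * body_weight / 1000
= 2248 * 96.8 / 1000
= 217606.4 / 1000
= 217.61 g

217.61


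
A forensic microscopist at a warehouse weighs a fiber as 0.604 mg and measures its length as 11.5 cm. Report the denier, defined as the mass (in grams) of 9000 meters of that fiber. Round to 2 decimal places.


Denier calculation:
Mass in grams = 0.604 mg / 1000 = 0.000604 g
Length in meters = 11.5 cm / 100 = 0.115 m
Linear density = mass / length = 0.000604 / 0.115 = 0.00525217 g/m
Denier = (g/m) * 9000 = 0.00525217 * 9000 = 47.27

47.27


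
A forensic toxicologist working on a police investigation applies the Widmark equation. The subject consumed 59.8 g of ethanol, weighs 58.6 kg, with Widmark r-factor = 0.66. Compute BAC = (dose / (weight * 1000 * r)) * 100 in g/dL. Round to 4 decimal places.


Applying the Widmark formula:
BAC = (dose_g / (body_wt * 1000 * r)) * 100
Denominator = 58.6 * 1000 * 0.66 = 38676
BAC = (59.8 / 38676) * 100
BAC = 0.1546 g/dL

0.1546


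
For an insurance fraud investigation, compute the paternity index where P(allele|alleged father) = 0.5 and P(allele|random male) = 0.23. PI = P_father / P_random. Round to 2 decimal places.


Paternity Index calculation:
PI = P(allele|father) / P(allele|random)
PI = 0.5 / 0.23
PI = 2.17

2.17


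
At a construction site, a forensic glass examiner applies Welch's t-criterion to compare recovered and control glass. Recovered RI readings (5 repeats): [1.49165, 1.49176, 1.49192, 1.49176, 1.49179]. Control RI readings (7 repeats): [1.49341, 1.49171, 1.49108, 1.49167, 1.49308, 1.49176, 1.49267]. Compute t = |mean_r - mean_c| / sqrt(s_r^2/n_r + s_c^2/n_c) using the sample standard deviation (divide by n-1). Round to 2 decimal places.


Welch's t-criterion for glass RI comparison:
Recovered mean = sum / n_r = 7.45888 / 5 = 1.491776
Control mean = sum / n_c = 10.44538 / 7 = 1.4921971
Recovered sample variance s_r^2 = 9.33e-09
Control sample variance s_c^2 = 7.38057e-07
Welch SE (unpooled) = sqrt(s_r^2/n_r + s_c^2/n_c) = sqrt(1.866e-09 + 1.05437e-07) = sqrt(1.07303e-07) = 0.000327571
|mean_r - mean_c| = 0.000421143
t = 0.000421143 / 0.000327571 = 1.29

1.29


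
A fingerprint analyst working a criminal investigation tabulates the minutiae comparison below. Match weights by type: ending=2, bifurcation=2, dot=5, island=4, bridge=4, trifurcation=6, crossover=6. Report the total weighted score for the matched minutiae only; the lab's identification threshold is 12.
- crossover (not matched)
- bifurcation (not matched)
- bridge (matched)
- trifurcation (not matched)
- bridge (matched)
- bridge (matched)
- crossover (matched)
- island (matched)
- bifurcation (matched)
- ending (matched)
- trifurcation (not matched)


Weighted minutiae match score:
  crossover: not matched, +0
  bifurcation: not matched, +0
  bridge: matched, +4 (running total 4)
  trifurcation: not matched, +0
  bridge: matched, +4 (running total 8)
  bridge: matched, +4 (running total 12)
  crossover: matched, +6 (running total 18)
  island: matched, +4 (running total 22)
  bifurcation: matched, +2 (running total 24)
  ending: matched, +2 (running total 26)
  trifurcation: not matched, +0
Total score = 26
Threshold = 12; verdict = identification

26


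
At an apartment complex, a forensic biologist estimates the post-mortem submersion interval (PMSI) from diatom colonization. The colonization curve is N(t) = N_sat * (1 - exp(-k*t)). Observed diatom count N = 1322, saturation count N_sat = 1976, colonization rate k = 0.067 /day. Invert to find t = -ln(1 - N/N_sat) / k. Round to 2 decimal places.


PMSI from diatom colonization curve:
N / N_sat = 1322 / 1976 = 0.669028
1 - N/N_sat = 0.330972
ln(1 - N/N_sat) = -1.105721
t = -ln(1 - N/N_sat) / k = -(-1.105721) / 0.067 = 16.50 days

16.50


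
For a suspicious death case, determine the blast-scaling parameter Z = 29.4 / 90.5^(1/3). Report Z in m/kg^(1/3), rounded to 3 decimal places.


Scaled distance calculation:
W^(1/3) = 90.5^(1/3) = 4.489688
Z = R / W^(1/3) = 29.4 / 4.489688
Z = 6.548 m/kg^(1/3)

6.548


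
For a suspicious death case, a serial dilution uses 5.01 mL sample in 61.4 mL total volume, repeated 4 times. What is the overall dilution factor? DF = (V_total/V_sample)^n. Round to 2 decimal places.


Dilution factor calculation:
Single dilution = V_total / V_sample = 61.4 / 5.01 ≈ 12.255489
Number of dilutions = 4
Total DF = (61.4 / 5.01)^4 (full precision, rounded at the end) = 22559.14

22559.14


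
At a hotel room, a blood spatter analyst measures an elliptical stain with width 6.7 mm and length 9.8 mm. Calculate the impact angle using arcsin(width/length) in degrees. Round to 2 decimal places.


Blood spatter impact angle calculation:
width / length = 6.7 / 9.8 = 0.683673
angle = arcsin(0.683673)
angle = 43.13 degrees

43.13


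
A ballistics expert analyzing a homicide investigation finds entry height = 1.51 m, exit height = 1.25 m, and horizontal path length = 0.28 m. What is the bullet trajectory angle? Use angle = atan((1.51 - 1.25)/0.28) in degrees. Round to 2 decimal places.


Bullet trajectory angle:
Height difference = 1.51 - 1.25 = 0.26 m
angle = atan(0.26 / 0.28)
angle = atan(0.928571)
angle = 42.88 degrees

42.88


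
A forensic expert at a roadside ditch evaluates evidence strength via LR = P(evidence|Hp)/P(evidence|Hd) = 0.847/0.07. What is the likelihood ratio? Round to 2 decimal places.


Likelihood ratio calculation:
LR = P(E|Hp) / P(E|Hd)
LR = 0.847 / 0.07
LR = 12.10

12.10


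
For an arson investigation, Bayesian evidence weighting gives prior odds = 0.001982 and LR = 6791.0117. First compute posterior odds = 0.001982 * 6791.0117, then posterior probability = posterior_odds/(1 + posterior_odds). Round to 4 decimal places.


Bayesian evidence evaluation:
Posterior odds = prior_odds * LR = 0.001982 * 6791.0117 = 13.45979
Posterior probability = posterior_odds / (1 + posterior_odds)
= 13.45979 / (1 + 13.45979)
= 13.45979 / 14.45979
= 0.9308

0.9308


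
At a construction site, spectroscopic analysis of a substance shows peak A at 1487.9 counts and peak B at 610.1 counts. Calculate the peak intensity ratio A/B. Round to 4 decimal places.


Spectral peak ratio:
Peak A = 1487.9 counts
Peak B = 610.1 counts
Ratio = 1487.9 / 610.1 = 2.4388

2.4388


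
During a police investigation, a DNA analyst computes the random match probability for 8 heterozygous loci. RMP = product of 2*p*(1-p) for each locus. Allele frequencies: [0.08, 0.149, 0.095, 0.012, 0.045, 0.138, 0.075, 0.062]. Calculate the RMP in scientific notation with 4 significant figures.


Computing RMP for 8 loci:
Locus 1: 2 * 0.08 * 0.92 = 0.1472
Locus 2: 2 * 0.149 * 0.851 = 0.253598
Locus 3: 2 * 0.095 * 0.905 = 0.17195
Locus 4: 2 * 0.012 * 0.988 = 0.023712
Locus 5: 2 * 0.045 * 0.955 = 0.08595
Locus 6: 2 * 0.138 * 0.862 = 0.237912
Locus 7: 2 * 0.075 * 0.925 = 0.13875
Locus 8: 2 * 0.062 * 0.938 = 0.116312
RMP = 5.023e-08

5.023e-08


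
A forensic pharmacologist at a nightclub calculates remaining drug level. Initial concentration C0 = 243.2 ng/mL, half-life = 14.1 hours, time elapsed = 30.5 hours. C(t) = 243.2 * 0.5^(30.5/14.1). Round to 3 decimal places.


Drug concentration decay:
Number of half-lives = t / t_half = 30.5 / 14.1 = 2.163121
Decay factor = 0.5^2.163121 = 0.22327274
C(t) = 243.2 * 0.22327274 = 54.300 ng/mL

54.300


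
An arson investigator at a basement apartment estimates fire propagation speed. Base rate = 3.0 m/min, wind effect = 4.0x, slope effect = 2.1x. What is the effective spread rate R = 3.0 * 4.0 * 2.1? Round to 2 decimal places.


Fire spread rate calculation:
R = R0 * wind_factor * slope_factor
= 3.0 * 4.0 * 2.1
= 12 * 2.1
= 25.20 m/min

25.20


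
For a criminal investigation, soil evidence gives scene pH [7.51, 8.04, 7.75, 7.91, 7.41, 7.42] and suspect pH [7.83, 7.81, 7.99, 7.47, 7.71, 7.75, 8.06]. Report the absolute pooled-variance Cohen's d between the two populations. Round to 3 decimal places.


Pooled-variance Cohen's d for soil pH comparison:
Scene mean = 46.04 / 6 = 7.673333
Suspect mean = 54.62 / 7 = 7.802857
Scene sample variance s_s^2 = 0.071307
Suspect sample variance s_c^2 = 0.037357
Pooled variance = ((n_s-1)*s_s^2 + (n_c-1)*s_c^2) / (n_s + n_c - 2) = 0.052789
Pooled SD = sqrt(0.052789) = 0.229759
Mean difference = -0.129524
|d| = |-0.129524| / 0.229759 = 0.564

0.564


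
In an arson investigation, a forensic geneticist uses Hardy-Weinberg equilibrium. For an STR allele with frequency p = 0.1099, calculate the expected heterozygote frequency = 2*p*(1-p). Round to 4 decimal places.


Hardy-Weinberg heterozygote frequency:
q = 1 - p = 1 - 0.1099 = 0.8901
2pq = 2 * 0.1099 * 0.8901 = 0.1956

0.1956


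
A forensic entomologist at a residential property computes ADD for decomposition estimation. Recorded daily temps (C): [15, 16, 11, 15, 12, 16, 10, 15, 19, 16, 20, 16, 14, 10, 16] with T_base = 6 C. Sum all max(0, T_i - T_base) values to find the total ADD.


Computing ADD day by day:
Day 1: max(0, 15 - 6) = 9
Day 2: max(0, 16 - 6) = 10
Day 3: max(0, 11 - 6) = 5
Day 4: max(0, 15 - 6) = 9
Day 5: max(0, 12 - 6) = 6
Day 6: max(0, 16 - 6) = 10
Day 7: max(0, 10 - 6) = 4
Day 8: max(0, 15 - 6) = 9
Day 9: max(0, 19 - 6) = 13
Day 10: max(0, 16 - 6) = 10
Day 11: max(0, 20 - 6) = 14
Day 12: max(0, 16 - 6) = 10
Day 13: max(0, 14 - 6) = 8
Day 14: max(0, 10 - 6) = 4
Day 15: max(0, 16 - 6) = 10
Total ADD = 131

131


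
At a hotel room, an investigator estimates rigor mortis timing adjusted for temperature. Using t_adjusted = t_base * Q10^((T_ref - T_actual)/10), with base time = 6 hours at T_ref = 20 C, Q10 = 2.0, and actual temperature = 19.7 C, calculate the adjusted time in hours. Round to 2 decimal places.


Rigor mortis time adjustment:
Exponent = (T_ref - T_actual) / 10 = (20 - 19.7) / 10 = 0.03
Q10 factor = 2.0^0.03 = 1.02101
t_adjusted = 6 * 1.02101 = 6.13 hours

6.13


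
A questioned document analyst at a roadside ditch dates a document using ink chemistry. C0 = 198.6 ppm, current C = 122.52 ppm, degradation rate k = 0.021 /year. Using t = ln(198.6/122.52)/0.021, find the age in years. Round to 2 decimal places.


Document age estimation:
C0/C = 198.6 / 122.52 = 1.62096
ln(C0/C) = 0.483019
t = 0.483019 / 0.021 = 23.00 years

23.00


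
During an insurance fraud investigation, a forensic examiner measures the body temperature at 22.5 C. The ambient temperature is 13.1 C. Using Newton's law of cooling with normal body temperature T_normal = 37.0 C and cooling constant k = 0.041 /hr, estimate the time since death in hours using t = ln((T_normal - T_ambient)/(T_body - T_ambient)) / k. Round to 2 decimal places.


Using Newton's law of cooling:
t = ln((T_normal - T_ambient) / (T_body - T_ambient)) / k
T_normal - T_ambient = 23.9
T_body - T_ambient = 9.4
Ratio = 2.542553
ln(ratio) = 0.933169
t = 0.933169 / 0.041 = 22.76 hours

22.76


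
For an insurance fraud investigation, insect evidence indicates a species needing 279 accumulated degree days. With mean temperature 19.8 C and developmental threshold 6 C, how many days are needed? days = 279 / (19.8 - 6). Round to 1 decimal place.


Insect development time:
Effective temperature = avg_temp - T_base = 19.8 - 6 = 13.8 C
Days = ADD / effective_temp = 279 / 13.8 = 20.2 days

20.2


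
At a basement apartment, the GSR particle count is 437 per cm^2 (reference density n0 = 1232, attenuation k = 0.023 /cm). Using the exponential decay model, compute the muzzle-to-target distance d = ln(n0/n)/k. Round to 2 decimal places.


GSR distance calculation:
n0/n = 1232 / 437 = 2.819222
ln(n0/n) = 1.036461
d = 1.036461 / 0.023 = 45.06 cm

45.06


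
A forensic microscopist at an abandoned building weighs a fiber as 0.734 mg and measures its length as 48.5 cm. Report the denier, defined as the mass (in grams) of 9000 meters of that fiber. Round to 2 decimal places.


Denier calculation:
Mass in grams = 0.734 mg / 1000 = 0.000734 g
Length in meters = 48.5 cm / 100 = 0.485 m
Linear density = mass / length = 0.000734 / 0.485 = 0.0015134 g/m
Denier = (g/m) * 9000 = 0.0015134 * 9000 = 13.62

13.62


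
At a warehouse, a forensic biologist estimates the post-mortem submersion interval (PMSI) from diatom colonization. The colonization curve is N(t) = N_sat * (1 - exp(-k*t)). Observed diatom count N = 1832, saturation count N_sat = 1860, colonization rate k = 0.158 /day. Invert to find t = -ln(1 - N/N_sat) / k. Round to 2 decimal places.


PMSI from diatom colonization curve:
N / N_sat = 1832 / 1860 = 0.984946
1 - N/N_sat = 0.015054
ln(1 - N/N_sat) = -4.196112
t = -ln(1 - N/N_sat) / k = -(-4.196112) / 0.158 = 26.56 days

26.56


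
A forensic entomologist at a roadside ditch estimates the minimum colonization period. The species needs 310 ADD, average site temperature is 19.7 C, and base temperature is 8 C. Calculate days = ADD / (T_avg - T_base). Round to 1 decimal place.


Insect development time:
Effective temperature = avg_temp - T_base = 19.7 - 8 = 11.7 C
Days = ADD / effective_temp = 310 / 11.7 = 26.5 days

26.5


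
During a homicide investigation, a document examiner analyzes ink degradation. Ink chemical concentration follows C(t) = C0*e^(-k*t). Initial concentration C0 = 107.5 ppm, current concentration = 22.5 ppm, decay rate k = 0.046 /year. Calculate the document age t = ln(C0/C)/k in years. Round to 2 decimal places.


Document age estimation:
C0/C = 107.5 / 22.5 = 4.777778
ln(C0/C) = 1.563976
t = 1.563976 / 0.046 = 34.00 years

34.00


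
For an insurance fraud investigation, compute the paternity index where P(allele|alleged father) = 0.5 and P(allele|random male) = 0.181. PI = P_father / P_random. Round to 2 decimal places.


Paternity Index calculation:
PI = P(allele|father) / P(allele|random)
PI = 0.5 / 0.181
PI = 2.76

2.76


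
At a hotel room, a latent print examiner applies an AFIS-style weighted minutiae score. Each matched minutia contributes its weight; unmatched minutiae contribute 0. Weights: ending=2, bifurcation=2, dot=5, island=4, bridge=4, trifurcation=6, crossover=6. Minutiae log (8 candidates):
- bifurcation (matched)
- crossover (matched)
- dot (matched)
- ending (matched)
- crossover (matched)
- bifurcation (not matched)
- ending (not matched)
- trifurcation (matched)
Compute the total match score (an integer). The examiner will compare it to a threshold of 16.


Weighted minutiae match score:
  bifurcation: matched, +2 (running total 2)
  crossover: matched, +6 (running total 8)
  dot: matched, +5 (running total 13)
  ending: matched, +2 (running total 15)
  crossover: matched, +6 (running total 21)
  bifurcation: not matched, +0
  ending: not matched, +0
  trifurcation: matched, +6 (running total 27)
Total score = 27
Threshold = 16; verdict = identification

27


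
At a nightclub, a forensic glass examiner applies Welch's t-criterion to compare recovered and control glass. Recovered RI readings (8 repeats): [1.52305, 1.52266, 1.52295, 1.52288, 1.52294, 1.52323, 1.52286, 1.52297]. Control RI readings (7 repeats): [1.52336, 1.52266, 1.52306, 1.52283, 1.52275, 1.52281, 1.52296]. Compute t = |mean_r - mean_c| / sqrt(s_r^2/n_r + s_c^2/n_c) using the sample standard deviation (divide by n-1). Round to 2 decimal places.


Welch's t-criterion for glass RI comparison:
Recovered mean = sum / n_r = 12.18354 / 8 = 1.5229425
Control mean = sum / n_c = 10.66043 / 7 = 1.5229186
Recovered sample variance s_r^2 = 2.65071e-08
Control sample variance s_c^2 = 5.52476e-08
Welch SE (unpooled) = sqrt(s_r^2/n_r + s_c^2/n_c) = sqrt(3.31339e-09 + 7.89252e-09) = sqrt(1.12059e-08) = 0.000105858
|mean_r - mean_c| = 2.39286e-05
t = 2.39286e-05 / 0.000105858 = 0.23

0.23


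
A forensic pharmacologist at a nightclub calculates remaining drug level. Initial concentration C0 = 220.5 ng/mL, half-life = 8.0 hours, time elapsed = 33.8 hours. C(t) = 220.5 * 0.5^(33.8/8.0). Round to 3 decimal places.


Drug concentration decay:
Number of half-lives = t / t_half = 33.8 / 8.0 = 4.225
Decay factor = 0.5^4.225 = 0.05347469
C(t) = 220.5 * 0.05347469 = 11.791 ng/mL

11.791


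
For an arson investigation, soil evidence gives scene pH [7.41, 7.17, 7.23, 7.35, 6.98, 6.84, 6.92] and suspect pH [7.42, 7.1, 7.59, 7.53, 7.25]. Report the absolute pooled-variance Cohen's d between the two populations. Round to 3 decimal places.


Pooled-variance Cohen's d for soil pH comparison:
Scene mean = 49.9 / 7 = 7.128571
Suspect mean = 36.89 / 5 = 7.378
Scene sample variance s_s^2 = 0.048181
Suspect sample variance s_c^2 = 0.04087
Pooled variance = ((n_s-1)*s_s^2 + (n_c-1)*s_c^2) / (n_s + n_c - 2) = 0.045257
Pooled SD = sqrt(0.045257) = 0.212737
Mean difference = -0.249429
|d| = |-0.249429| / 0.212737 = 1.172

1.172


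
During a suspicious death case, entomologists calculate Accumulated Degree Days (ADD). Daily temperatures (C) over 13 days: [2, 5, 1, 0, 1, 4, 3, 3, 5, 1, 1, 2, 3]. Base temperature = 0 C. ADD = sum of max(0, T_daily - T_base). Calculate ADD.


Computing ADD day by day:
Day 1: max(0, 2 - 0) = 2
Day 2: max(0, 5 - 0) = 5
Day 3: max(0, 1 - 0) = 1
Day 4: max(0, 0 - 0) = 0
Day 5: max(0, 1 - 0) = 1
Day 6: max(0, 4 - 0) = 4
Day 7: max(0, 3 - 0) = 3
Day 8: max(0, 3 - 0) = 3
Day 9: max(0, 5 - 0) = 5
Day 10: max(0, 1 - 0) = 1
Day 11: max(0, 1 - 0) = 1
Day 12: max(0, 2 - 0) = 2
Day 13: max(0, 3 - 0) = 3
Total ADD = 31

31


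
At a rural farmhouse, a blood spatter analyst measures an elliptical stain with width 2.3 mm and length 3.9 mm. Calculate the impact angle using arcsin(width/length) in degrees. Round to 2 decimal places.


Blood spatter impact angle calculation:
width / length = 2.3 / 3.9 = 0.589744
angle = arcsin(0.589744)
angle = 36.14 degrees

36.14


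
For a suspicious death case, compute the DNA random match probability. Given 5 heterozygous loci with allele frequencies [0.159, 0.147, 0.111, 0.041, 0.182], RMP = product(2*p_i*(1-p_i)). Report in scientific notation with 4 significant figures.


Computing RMP for 5 loci:
Locus 1: 2 * 0.159 * 0.841 = 0.267438
Locus 2: 2 * 0.147 * 0.853 = 0.250782
Locus 3: 2 * 0.111 * 0.889 = 0.197358
Locus 4: 2 * 0.041 * 0.959 = 0.078638
Locus 5: 2 * 0.182 * 0.818 = 0.297752
RMP = 3.099e-04

3.099e-04


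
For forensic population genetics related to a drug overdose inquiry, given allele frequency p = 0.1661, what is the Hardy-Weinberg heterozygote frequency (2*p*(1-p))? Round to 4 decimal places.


Hardy-Weinberg heterozygote frequency:
q = 1 - p = 1 - 0.1661 = 0.8339
2pq = 2 * 0.1661 * 0.8339 = 0.2770

0.2770


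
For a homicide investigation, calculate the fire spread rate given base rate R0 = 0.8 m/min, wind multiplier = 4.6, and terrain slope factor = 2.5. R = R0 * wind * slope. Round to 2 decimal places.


Fire spread rate calculation:
R = R0 * wind_factor * slope_factor
= 0.8 * 4.6 * 2.5
= 3.68 * 2.5
= 9.20 m/min

9.20


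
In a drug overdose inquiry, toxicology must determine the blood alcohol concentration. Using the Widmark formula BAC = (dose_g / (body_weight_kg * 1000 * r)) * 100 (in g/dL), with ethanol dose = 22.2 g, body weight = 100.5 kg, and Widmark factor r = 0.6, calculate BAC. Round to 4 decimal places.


Applying the Widmark formula:
BAC = (dose_g / (body_wt * 1000 * r)) * 100
Denominator = 100.5 * 1000 * 0.6 = 60300
BAC = (22.2 / 60300) * 100
BAC = 0.0368 g/dL

0.0368


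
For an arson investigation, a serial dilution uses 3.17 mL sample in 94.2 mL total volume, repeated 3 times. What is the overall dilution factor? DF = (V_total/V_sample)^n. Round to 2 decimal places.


Dilution factor calculation:
Single dilution = V_total / V_sample = 94.2 / 3.17 ≈ 29.716088
Number of dilutions = 3
Total DF = (94.2 / 3.17)^3 (full precision, rounded at the end) = 26240.67

26240.67


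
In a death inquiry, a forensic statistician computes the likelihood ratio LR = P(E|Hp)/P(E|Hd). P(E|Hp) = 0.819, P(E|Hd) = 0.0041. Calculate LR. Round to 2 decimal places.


Likelihood ratio calculation:
LR = P(E|Hp) / P(E|Hd)
LR = 0.819 / 0.0041
LR = 199.76

199.76


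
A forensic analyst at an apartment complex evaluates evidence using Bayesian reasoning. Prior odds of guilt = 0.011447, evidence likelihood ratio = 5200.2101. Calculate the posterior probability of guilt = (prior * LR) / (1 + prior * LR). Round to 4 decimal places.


Bayesian evidence evaluation:
Posterior odds = prior_odds * LR = 0.011447 * 5200.2101 = 59.52681
Posterior probability = posterior_odds / (1 + posterior_odds)
= 59.52681 / (1 + 59.52681)
= 59.52681 / 60.52681
= 0.9835

0.9835


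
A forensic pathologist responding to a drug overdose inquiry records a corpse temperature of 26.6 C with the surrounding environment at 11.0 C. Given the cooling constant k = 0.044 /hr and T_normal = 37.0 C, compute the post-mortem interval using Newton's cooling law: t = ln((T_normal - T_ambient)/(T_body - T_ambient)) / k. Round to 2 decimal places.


Using Newton's law of cooling:
t = ln((T_normal - T_ambient) / (T_body - T_ambient)) / k
T_normal - T_ambient = 26.0
T_body - T_ambient = 15.6
Ratio = 1.666667
ln(ratio) = 0.510826
t = 0.510826 / 0.044 = 11.61 hours

11.61


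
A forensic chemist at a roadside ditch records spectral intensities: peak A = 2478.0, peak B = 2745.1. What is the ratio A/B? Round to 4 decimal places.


Spectral peak ratio:
Peak A = 2478.0 counts
Peak B = 2745.1 counts
Ratio = 2478.0 / 2745.1 = 0.9027

0.9027


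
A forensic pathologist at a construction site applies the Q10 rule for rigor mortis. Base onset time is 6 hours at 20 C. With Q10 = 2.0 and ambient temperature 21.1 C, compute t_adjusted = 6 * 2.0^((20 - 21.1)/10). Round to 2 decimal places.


Rigor mortis time adjustment:
Exponent = (T_ref - T_actual) / 10 = (20 - 21.1) / 10 = -0.11
Q10 factor = 2.0^-0.11 = 0.92659
t_adjusted = 6 * 0.92659 = 5.56 hours

5.56


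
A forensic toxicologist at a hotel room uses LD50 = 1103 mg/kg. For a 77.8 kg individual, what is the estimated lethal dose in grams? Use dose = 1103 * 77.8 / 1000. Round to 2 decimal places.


Lethal dose calculation:
Lethal dose = LD50 * body_weight / 1000
= 1103 * 77.8 / 1000
= 85813.4 / 1000
= 85.81 g

85.81


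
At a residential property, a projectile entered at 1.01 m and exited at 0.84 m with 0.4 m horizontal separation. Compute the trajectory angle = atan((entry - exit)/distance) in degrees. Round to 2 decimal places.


Bullet trajectory angle:
Height difference = 1.01 - 0.84 = 0.17 m
angle = atan(0.17 / 0.4)
angle = atan(0.425)
angle = 23.03 degrees

23.03


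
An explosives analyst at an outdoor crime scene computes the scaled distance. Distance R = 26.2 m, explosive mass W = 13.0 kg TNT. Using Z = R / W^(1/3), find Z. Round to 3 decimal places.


Scaled distance calculation:
W^(1/3) = 13.0^(1/3) = 2.351335
Z = R / W^(1/3) = 26.2 / 2.351335
Z = 11.143 m/kg^(1/3)

11.143


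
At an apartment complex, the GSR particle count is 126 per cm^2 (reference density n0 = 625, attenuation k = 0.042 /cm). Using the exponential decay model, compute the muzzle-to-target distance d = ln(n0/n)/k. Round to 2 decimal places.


GSR distance calculation:
n0/n = 625 / 126 = 4.960317
ln(n0/n) = 1.60147
d = 1.60147 / 0.042 = 38.13 cm

38.13


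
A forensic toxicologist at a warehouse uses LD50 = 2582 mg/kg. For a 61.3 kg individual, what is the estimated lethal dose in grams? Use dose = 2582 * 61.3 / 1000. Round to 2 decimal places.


Lethal dose calculation:
Lethal dose = LD50 * body_weight / 1000
= 2582 * 61.3 / 1000
= 158276.6 / 1000
= 158.28 g

158.28


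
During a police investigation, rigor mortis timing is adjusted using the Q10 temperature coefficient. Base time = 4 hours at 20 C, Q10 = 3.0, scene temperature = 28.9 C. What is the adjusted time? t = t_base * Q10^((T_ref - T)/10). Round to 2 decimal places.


Rigor mortis time adjustment:
Exponent = (T_ref - T_actual) / 10 = (20 - 28.9) / 10 = -0.89
Q10 factor = 3.0^-0.89 = 0.37615
t_adjusted = 4 * 0.37615 = 1.50 hours

1.50


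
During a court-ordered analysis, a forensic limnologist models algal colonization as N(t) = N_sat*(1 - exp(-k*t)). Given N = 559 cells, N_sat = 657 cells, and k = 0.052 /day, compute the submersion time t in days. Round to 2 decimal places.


PMSI from diatom colonization curve:
N / N_sat = 559 / 657 = 0.850837
1 - N/N_sat = 0.149163
ln(1 - N/N_sat) = -1.902716
t = -ln(1 - N/N_sat) / k = -(-1.902716) / 0.052 = 36.59 days

36.59


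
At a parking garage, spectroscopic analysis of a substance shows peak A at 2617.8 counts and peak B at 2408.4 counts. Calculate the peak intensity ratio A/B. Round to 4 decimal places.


Spectral peak ratio:
Peak A = 2617.8 counts
Peak B = 2408.4 counts
Ratio = 2617.8 / 2408.4 = 1.0869

1.0869


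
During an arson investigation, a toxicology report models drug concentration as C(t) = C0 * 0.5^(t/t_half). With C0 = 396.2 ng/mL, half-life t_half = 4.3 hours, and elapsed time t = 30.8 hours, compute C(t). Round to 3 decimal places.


Drug concentration decay:
Number of half-lives = t / t_half = 30.8 / 4.3 = 7.162791
Decay factor = 0.5^7.162791 = 0.00697887
C(t) = 396.2 * 0.00697887 = 2.765 ng/mL

2.765


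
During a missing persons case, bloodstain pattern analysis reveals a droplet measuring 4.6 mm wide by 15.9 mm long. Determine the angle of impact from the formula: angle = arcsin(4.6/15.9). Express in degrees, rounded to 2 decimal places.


Blood spatter impact angle calculation:
width / length = 4.6 / 15.9 = 0.289308
angle = arcsin(0.289308)
angle = 16.82 degrees

16.82


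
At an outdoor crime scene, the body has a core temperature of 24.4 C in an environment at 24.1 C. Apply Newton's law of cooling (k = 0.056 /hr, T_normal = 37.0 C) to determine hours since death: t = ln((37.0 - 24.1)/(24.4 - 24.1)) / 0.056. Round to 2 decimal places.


Using Newton's law of cooling:
t = ln((T_normal - T_ambient) / (T_body - T_ambient)) / k
T_normal - T_ambient = 12.9
T_body - T_ambient = 0.3
Ratio = 43
ln(ratio) = 3.7612
t = 3.7612 / 0.056 = 67.16 hours

67.16


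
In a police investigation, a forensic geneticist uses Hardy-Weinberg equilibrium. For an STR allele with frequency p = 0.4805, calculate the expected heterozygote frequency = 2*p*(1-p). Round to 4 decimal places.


Hardy-Weinberg heterozygote frequency:
q = 1 - p = 1 - 0.4805 = 0.5195
2pq = 2 * 0.4805 * 0.5195 = 0.4992

0.4992


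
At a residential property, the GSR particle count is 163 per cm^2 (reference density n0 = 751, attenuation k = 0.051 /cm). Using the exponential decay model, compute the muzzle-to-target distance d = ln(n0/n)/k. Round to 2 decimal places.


GSR distance calculation:
n0/n = 751 / 163 = 4.607362
ln(n0/n) = 1.527655
d = 1.527655 / 0.051 = 29.95 cm

29.95


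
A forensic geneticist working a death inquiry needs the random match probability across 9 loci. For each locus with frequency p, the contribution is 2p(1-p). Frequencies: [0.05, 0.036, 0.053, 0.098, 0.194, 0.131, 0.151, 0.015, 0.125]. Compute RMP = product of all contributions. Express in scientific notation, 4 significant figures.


Computing RMP for 9 loci:
Locus 1: 2 * 0.05 * 0.95 = 0.095
Locus 2: 2 * 0.036 * 0.964 = 0.069408
Locus 3: 2 * 0.053 * 0.947 = 0.100382
Locus 4: 2 * 0.098 * 0.902 = 0.176792
Locus 5: 2 * 0.194 * 0.806 = 0.312728
Locus 6: 2 * 0.131 * 0.869 = 0.227678
Locus 7: 2 * 0.151 * 0.849 = 0.256398
Locus 8: 2 * 0.015 * 0.985 = 0.02955
Locus 9: 2 * 0.125 * 0.875 = 0.21875
RMP = 1.381e-08

1.381e-08


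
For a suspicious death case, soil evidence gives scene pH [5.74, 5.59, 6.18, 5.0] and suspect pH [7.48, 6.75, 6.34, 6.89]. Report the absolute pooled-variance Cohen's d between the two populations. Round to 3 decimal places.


Pooled-variance Cohen's d for soil pH comparison:
Scene mean = 22.51 / 4 = 5.6275
Suspect mean = 27.46 / 4 = 6.865
Scene sample variance s_s^2 = 0.237692
Suspect sample variance s_c^2 = 0.222567
Pooled variance = ((n_s-1)*s_s^2 + (n_c-1)*s_c^2) / (n_s + n_c - 2) = 0.230129
Pooled SD = sqrt(0.230129) = 0.479718
Mean difference = -1.2375
|d| = |-1.2375| / 0.479718 = 2.580

2.580


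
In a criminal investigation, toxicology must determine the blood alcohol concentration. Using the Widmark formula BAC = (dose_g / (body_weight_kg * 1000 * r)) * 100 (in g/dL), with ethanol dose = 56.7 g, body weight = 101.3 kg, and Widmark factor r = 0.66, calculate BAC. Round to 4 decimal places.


Applying the Widmark formula:
BAC = (dose_g / (body_wt * 1000 * r)) * 100
Denominator = 101.3 * 1000 * 0.66 = 66858
BAC = (56.7 / 66858) * 100
BAC = 0.0848 g/dL

0.0848


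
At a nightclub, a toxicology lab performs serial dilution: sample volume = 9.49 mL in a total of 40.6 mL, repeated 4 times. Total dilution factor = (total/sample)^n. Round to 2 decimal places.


Dilution factor calculation:
Single dilution = V_total / V_sample = 40.6 / 9.49 ≈ 4.278188
Number of dilutions = 4
Total DF = (40.6 / 9.49)^4 (full precision, rounded at the end) = 335.00

335.00


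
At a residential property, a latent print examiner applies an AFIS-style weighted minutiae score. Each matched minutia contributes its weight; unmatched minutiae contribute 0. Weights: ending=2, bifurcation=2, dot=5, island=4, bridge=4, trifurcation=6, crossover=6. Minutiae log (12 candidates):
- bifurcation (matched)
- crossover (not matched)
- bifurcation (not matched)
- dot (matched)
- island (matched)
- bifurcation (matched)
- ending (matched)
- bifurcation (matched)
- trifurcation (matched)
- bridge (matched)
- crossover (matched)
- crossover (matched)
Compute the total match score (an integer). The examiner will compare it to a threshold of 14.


Weighted minutiae match score:
  bifurcation: matched, +2 (running total 2)
  crossover: not matched, +0
  bifurcation: not matched, +0
  dot: matched, +5 (running total 7)
  island: matched, +4 (running total 11)
  bifurcation: matched, +2 (running total 13)
  ending: matched, +2 (running total 15)
  bifurcation: matched, +2 (running total 17)
  trifurcation: matched, +6 (running total 23)
  bridge: matched, +4 (running total 27)
  crossover: matched, +6 (running total 33)
  crossover: matched, +6 (running total 39)
Total score = 39
Threshold = 14; verdict = identification

39


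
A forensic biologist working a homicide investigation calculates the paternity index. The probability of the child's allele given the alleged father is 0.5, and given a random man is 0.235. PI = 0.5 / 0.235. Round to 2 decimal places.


Paternity Index calculation:
PI = P(allele|father) / P(allele|random)
PI = 0.5 / 0.235
PI = 2.13

2.13


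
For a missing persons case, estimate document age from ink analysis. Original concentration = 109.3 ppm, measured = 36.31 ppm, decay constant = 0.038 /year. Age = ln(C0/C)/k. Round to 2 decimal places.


Document age estimation:
C0/C = 109.3 / 36.31 = 3.01019
ln(C0/C) = 1.102003
t = 1.102003 / 0.038 = 29.00 years

29.00


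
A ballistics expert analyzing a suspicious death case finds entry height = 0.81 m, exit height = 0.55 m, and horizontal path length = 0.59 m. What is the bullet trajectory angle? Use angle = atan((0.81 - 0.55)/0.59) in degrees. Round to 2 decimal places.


Bullet trajectory angle:
Height difference = 0.81 - 0.55 = 0.26 m
angle = atan(0.26 / 0.59)
angle = atan(0.440678)
angle = 23.78 degrees

23.78


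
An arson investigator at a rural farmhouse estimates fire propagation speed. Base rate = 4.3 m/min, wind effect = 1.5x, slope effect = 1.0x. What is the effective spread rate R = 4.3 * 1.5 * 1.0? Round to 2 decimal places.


Fire spread rate calculation:
R = R0 * wind_factor * slope_factor
= 4.3 * 1.5 * 1.0
= 6.45 * 1.0
= 6.45 m/min

6.45


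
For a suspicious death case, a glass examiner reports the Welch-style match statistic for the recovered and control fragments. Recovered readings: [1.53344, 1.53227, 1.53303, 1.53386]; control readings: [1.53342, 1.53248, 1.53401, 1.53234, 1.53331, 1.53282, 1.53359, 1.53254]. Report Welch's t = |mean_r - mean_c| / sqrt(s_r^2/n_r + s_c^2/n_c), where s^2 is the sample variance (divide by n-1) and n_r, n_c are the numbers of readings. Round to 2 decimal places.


Welch's t-criterion for glass RI comparison:
Recovered mean = sum / n_r = 6.1326 / 4 = 1.53315
Control mean = sum / n_c = 12.26451 / 8 = 1.5330637
Recovered sample variance s_r^2 = 4.59e-07
Control sample variance s_c^2 = 3.65455e-07
Welch SE (unpooled) = sqrt(s_r^2/n_r + s_c^2/n_c) = sqrt(1.1475e-07 + 4.56819e-08) = sqrt(1.60432e-07) = 0.00040054
|mean_r - mean_c| = 8.625e-05
t = 8.625e-05 / 0.00040054 = 0.22

0.22


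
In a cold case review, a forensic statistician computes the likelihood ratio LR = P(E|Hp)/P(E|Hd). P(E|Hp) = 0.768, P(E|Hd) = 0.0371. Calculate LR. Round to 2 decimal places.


Likelihood ratio calculation:
LR = P(E|Hp) / P(E|Hd)
LR = 0.768 / 0.0371
LR = 20.70

20.70


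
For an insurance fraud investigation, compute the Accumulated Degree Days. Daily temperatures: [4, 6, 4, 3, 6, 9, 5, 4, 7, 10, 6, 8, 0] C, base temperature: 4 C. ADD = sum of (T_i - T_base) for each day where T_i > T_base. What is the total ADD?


Computing ADD day by day:
Day 1: max(0, 4 - 4) = 0
Day 2: max(0, 6 - 4) = 2
Day 3: max(0, 4 - 4) = 0
Day 4: max(0, 3 - 4) = 0
Day 5: max(0, 6 - 4) = 2
Day 6: max(0, 9 - 4) = 5
Day 7: max(0, 5 - 4) = 1
Day 8: max(0, 4 - 4) = 0
Day 9: max(0, 7 - 4) = 3
Day 10: max(0, 10 - 4) = 6
Day 11: max(0, 6 - 4) = 2
Day 12: max(0, 8 - 4) = 4
Day 13: max(0, 0 - 4) = 0
Total ADD = 25

25


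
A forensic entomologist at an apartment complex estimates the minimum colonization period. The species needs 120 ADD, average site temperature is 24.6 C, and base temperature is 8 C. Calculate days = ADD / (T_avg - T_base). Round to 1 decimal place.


Insect development time:
Effective temperature = avg_temp - T_base = 24.6 - 8 = 16.6 C
Days = ADD / effective_temp = 120 / 16.6 = 7.2 days

7.2


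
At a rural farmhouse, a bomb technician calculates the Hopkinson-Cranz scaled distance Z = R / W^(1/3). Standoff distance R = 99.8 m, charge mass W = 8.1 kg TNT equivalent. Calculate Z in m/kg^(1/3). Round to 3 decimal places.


Scaled distance calculation:
W^(1/3) = 8.1^(1/3) = 2.008299
Z = R / W^(1/3) = 99.8 / 2.008299
Z = 49.694 m/kg^(1/3)

49.694


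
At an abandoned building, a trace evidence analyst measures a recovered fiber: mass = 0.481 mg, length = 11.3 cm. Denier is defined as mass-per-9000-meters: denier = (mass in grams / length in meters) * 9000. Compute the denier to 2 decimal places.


Denier calculation:
Mass in grams = 0.481 mg / 1000 = 0.000481 g
Length in meters = 11.3 cm / 100 = 0.113 m
Linear density = mass / length = 0.000481 / 0.113 = 0.00425664 g/m
Denier = (g/m) * 9000 = 0.00425664 * 9000 = 38.31

38.31


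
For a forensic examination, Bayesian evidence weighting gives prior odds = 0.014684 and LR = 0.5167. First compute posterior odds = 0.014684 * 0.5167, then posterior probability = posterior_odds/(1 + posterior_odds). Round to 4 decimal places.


Bayesian evidence evaluation:
Posterior odds = prior_odds * LR = 0.014684 * 0.5167 = 0.007587223
Posterior probability = posterior_odds / (1 + posterior_odds)
= 0.007587223 / (1 + 0.007587223)
= 0.007587223 / 1.007587223
= 0.0075

0.0075


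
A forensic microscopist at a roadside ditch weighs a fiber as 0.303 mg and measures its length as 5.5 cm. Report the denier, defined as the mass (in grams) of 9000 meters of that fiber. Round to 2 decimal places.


Denier calculation:
Mass in grams = 0.303 mg / 1000 = 0.000303 g
Length in meters = 5.5 cm / 100 = 0.055 m
Linear density = mass / length = 0.000303 / 0.055 = 0.00550909 g/m
Denier = (g/m) * 9000 = 0.00550909 * 9000 = 49.58

49.58


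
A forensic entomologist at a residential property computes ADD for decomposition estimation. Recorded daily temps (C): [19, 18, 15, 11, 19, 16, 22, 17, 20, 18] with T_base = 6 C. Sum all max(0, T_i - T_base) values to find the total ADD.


Computing ADD day by day:
Day 1: max(0, 19 - 6) = 13
Day 2: max(0, 18 - 6) = 12
Day 3: max(0, 15 - 6) = 9
Day 4: max(0, 11 - 6) = 5
Day 5: max(0, 19 - 6) = 13
Day 6: max(0, 16 - 6) = 10
Day 7: max(0, 22 - 6) = 16
Day 8: max(0, 17 - 6) = 11
Day 9: max(0, 20 - 6) = 14
Day 10: max(0, 18 - 6) = 12
Total ADD = 115

115


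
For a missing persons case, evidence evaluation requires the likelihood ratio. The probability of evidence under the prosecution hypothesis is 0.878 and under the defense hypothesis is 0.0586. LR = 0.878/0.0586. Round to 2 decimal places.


Likelihood ratio calculation:
LR = P(E|Hp) / P(E|Hd)
LR = 0.878 / 0.0586
LR = 14.98

14.98


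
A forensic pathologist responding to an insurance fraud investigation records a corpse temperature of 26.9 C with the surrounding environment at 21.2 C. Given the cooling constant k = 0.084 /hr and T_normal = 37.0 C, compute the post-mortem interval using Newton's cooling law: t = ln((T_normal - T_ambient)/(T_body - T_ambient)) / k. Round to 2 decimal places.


Using Newton's law of cooling:
t = ln((T_normal - T_ambient) / (T_body - T_ambient)) / k
T_normal - T_ambient = 15.8
T_body - T_ambient = 5.7
Ratio = 2.77193
ln(ratio) = 1.019544
t = 1.019544 / 0.084 = 12.14 hours

12.14


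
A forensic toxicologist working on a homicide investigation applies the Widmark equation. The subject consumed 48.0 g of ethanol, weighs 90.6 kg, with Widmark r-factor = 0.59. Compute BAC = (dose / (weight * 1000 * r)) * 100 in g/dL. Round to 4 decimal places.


Applying the Widmark formula:
BAC = (dose_g / (body_wt * 1000 * r)) * 100
Denominator = 90.6 * 1000 * 0.59 = 53454
BAC = (48.0 / 53454) * 100
BAC = 0.0898 g/dL

0.0898


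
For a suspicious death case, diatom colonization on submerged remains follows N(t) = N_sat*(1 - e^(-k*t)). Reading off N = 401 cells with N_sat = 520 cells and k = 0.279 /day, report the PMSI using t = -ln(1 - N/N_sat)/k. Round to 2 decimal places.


PMSI from diatom colonization curve:
N / N_sat = 401 / 520 = 0.771154
1 - N/N_sat = 0.228846
ln(1 - N/N_sat) = -1.474706
t = -ln(1 - N/N_sat) / k = -(-1.474706) / 0.279 = 5.29 days

5.29


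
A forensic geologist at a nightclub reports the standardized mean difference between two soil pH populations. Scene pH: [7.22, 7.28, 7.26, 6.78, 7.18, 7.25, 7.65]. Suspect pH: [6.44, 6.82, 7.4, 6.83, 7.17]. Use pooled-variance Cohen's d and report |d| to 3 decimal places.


Pooled-variance Cohen's d for soil pH comparison:
Scene mean = 50.62 / 7 = 7.231429
Suspect mean = 34.66 / 5 = 6.932
Scene sample variance s_s^2 = 0.064214
Suspect sample variance s_c^2 = 0.13517
Pooled variance = ((n_s-1)*s_s^2 + (n_c-1)*s_c^2) / (n_s + n_c - 2) = 0.092597
Pooled SD = sqrt(0.092597) = 0.304298
Mean difference = 0.299429
|d| = |0.299429| / 0.304298 = 0.984

0.984


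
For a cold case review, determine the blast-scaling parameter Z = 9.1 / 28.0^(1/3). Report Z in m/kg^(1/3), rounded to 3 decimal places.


Scaled distance calculation:
W^(1/3) = 28.0^(1/3) = 3.036589
Z = R / W^(1/3) = 9.1 / 3.036589
Z = 2.997 m/kg^(1/3)

2.997


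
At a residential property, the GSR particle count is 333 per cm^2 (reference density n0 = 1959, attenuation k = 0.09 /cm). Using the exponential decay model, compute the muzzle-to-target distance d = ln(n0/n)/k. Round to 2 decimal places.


GSR distance calculation:
n0/n = 1959 / 333 = 5.882883
ln(n0/n) = 1.772047
d = 1.772047 / 0.09 = 19.69 cm

19.69


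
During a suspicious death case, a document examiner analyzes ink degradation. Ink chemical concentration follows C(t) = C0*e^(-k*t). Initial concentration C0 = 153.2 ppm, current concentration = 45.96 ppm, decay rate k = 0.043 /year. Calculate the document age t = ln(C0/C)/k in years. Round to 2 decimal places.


Document age estimation:
C0/C = 153.2 / 45.96 = 3.333333
ln(C0/C) = 1.203973
t = 1.203973 / 0.043 = 28.00 years

28.00


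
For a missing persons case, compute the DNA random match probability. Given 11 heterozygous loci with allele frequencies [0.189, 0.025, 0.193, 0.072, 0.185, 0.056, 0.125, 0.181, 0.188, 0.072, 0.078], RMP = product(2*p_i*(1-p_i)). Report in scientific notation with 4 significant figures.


Computing RMP for 11 loci:
Locus 1: 2 * 0.189 * 0.811 = 0.306558
Locus 2: 2 * 0.025 * 0.975 = 0.04875
Locus 3: 2 * 0.193 * 0.807 = 0.311502
Locus 4: 2 * 0.072 * 0.928 = 0.133632
Locus 5: 2 * 0.185 * 0.815 = 0.30155
Locus 6: 2 * 0.056 * 0.944 = 0.105728
Locus 7: 2 * 0.125 * 0.875 = 0.21875
Locus 8: 2 * 0.181 * 0.819 = 0.296478
Locus 9: 2 * 0.188 * 0.812 = 0.305312
Locus 10: 2 * 0.072 * 0.928 = 0.133632
Locus 11: 2 * 0.078 * 0.922 = 0.143832
RMP = 7.548e-09

7.548e-09
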